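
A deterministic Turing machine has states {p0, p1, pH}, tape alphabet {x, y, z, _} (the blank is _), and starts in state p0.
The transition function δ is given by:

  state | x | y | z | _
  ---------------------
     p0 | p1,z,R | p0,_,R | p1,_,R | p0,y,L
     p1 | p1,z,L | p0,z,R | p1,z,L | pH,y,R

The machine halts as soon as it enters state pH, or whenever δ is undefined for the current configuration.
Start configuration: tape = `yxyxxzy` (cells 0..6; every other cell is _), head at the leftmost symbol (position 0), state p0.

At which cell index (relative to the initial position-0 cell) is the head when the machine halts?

state=p0 head=0 tape=[y]xyxxzy   (p0,y)→(p0,_,R)
state=p0 head=1 tape=_[x]yxxzy   (p0,x)→(p1,z,R)
state=p1 head=2 tape=_z[y]xxzy   (p1,y)→(p0,z,R)
state=p0 head=3 tape=_zz[x]xzy   (p0,x)→(p1,z,R)
state=p1 head=4 tape=_zzz[x]zy   (p1,x)→(p1,z,L)
state=p1 head=3 tape=_zz[z]zzy   (p1,z)→(p1,z,L)
state=p1 head=2 tape=_z[z]zzzy   (p1,z)→(p1,z,L)
state=p1 head=1 tape=_[z]zzzzy   (p1,z)→(p1,z,L)
state=p1 head=0 tape=[_]zzzzzy   (p1,_)→(pH,y,R)
state=pH head=1 tape=y[z]zzzzy
At halt the head is at cell 1.

1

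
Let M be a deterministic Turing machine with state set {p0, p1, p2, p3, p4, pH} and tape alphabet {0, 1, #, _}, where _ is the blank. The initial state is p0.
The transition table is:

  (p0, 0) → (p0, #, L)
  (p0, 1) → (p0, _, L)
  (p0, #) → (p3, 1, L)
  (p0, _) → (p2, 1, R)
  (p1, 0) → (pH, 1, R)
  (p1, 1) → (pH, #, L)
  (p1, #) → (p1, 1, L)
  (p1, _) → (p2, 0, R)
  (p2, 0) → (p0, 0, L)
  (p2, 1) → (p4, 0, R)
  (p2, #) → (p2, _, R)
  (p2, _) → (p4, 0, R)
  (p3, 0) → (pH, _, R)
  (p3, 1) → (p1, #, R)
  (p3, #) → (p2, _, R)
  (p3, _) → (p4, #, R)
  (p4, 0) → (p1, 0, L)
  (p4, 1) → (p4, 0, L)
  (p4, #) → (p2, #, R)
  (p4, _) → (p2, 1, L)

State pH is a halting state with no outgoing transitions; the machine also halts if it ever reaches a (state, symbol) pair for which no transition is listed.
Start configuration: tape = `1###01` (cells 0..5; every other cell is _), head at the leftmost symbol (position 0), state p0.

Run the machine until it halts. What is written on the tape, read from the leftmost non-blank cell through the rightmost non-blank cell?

10#1101

p0 | _[1]###01   read 1 → write _, move L, go to p0
p0 | [_]_###01   read _ → write 1, move R, go to p2
p2 | 1[_]###01   read _ → write 0, move R, go to p4
p4 | 10[#]##01   read # → write #, move R, go to p2
p2 | 10#[#]#01   read # → write _, move R, go to p2
p2 | 10#_[#]01   read # → write _, move R, go to p2
p2 | 10#__[0]1   read 0 → write 0, move L, go to p0
p0 | 10#_[_]01   read _ → write 1, move R, go to p2
p2 | 10#_1[0]1   read 0 → write 0, move L, go to p0
p0 | 10#_[1]01   read 1 → write _, move L, go to p0
p0 | 10#[_]_01   read _ → write 1, move R, go to p2
p2 | 10#1[_]01   read _ → write 0, move R, go to p4
p4 | 10#10[0]1   read 0 → write 0, move L, go to p1
p1 | 10#1[0]01   read 0 → write 1, move R, go to pH
pH | 10#11[0]1
The non-blank tape span at halt is 10#1101.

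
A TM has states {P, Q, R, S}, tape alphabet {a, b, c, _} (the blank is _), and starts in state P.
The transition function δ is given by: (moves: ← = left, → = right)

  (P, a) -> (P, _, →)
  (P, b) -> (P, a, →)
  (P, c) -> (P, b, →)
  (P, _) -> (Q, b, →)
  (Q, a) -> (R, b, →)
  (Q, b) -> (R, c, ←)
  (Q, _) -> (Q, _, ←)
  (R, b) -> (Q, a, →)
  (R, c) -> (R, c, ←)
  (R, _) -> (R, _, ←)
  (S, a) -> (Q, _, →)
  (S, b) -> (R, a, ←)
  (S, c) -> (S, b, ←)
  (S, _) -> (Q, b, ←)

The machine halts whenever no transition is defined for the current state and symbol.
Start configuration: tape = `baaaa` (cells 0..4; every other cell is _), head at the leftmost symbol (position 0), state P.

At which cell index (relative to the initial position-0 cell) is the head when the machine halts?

0

state=P head=0 tape=[b]aaaa__   (P,b)→(P,a,→)
state=P head=1 tape=a[a]aaa__   (P,a)→(P,_,→)
state=P head=2 tape=a_[a]aa__   (P,a)→(P,_,→)
state=P head=3 tape=a__[a]a__   (P,a)→(P,_,→)
state=P head=4 tape=a___[a]__   (P,a)→(P,_,→)
state=P head=5 tape=a____[_]_   (P,_)→(Q,b,→)
state=Q head=6 tape=a____b[_]   (Q,_)→(Q,_,←)
state=Q head=5 tape=a____[b]_   (Q,b)→(R,c,←)
state=R head=4 tape=a___[_]c_   (R,_)→(R,_,←)
state=R head=3 tape=a__[_]_c_   (R,_)→(R,_,←)
state=R head=2 tape=a_[_]__c_   (R,_)→(R,_,←)
state=R head=1 tape=a[_]___c_   (R,_)→(R,_,←)
state=R head=0 tape=[a]____c_
At halt the head is at cell 0.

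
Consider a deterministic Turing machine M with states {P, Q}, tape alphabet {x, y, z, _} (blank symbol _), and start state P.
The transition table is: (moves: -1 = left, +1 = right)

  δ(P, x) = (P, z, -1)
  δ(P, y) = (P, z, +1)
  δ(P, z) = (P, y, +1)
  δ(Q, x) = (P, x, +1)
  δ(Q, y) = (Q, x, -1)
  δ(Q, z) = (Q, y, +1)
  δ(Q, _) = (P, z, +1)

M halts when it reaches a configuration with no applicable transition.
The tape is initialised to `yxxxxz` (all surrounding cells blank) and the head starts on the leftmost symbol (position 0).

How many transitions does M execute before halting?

14

P | [y]xxxxz_   read y → write z, move +1, go to P
P | z[x]xxxz_   read x → write z, move -1, go to P
P | [z]zxxxz_   read z → write y, move +1, go to P
P | y[z]xxxz_   read z → write y, move +1, go to P
P | yy[x]xxz_   read x → write z, move -1, go to P
P | y[y]zxxz_   read y → write z, move +1, go to P
P | yz[z]xxz_   read z → write y, move +1, go to P
P | yzy[x]xz_   read x → write z, move -1, go to P
P | yz[y]zxz_   read y → write z, move +1, go to P
P | yzz[z]xz_   read z → write y, move +1, go to P
P | yzzy[x]z_   read x → write z, move -1, go to P
P | yzz[y]zz_   read y → write z, move +1, go to P
P | yzzz[z]z_   read z → write y, move +1, go to P
P | yzzzy[z]_   read z → write y, move +1, go to P
P | yzzzyy[_]
M halts after 14 transitions.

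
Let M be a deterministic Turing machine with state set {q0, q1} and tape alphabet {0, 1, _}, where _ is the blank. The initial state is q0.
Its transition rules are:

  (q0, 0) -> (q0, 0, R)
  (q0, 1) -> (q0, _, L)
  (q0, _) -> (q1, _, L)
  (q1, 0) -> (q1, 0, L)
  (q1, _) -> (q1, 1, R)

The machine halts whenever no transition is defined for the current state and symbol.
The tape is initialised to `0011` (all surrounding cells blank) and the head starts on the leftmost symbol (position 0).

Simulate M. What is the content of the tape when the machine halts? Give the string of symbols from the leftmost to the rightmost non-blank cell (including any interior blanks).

100_1

q0 | _[0]011   read 0 → write 0, move R, go to q0
q0 | _0[0]11   read 0 → write 0, move R, go to q0
q0 | _00[1]1   read 1 → write _, move L, go to q0
q0 | _0[0]_1   read 0 → write 0, move R, go to q0
q0 | _00[_]1   read _ → write _, move L, go to q1
q1 | _0[0]_1   read 0 → write 0, move L, go to q1
q1 | _[0]0_1   read 0 → write 0, move L, go to q1
q1 | [_]00_1   read _ → write 1, move R, go to q1
q1 | 1[0]0_1   read 0 → write 0, move L, go to q1
q1 | [1]00_1
The non-blank tape span at halt is 100_1.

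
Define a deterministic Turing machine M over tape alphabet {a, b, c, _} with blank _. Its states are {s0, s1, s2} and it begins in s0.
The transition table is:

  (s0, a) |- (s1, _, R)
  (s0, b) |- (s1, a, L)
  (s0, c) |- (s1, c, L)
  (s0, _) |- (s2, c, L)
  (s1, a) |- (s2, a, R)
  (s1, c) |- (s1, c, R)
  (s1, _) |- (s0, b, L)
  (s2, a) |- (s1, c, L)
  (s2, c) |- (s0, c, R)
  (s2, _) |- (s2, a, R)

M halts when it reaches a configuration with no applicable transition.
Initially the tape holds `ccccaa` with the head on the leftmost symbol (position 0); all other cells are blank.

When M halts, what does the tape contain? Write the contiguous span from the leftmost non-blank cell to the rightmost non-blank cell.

acaccccaccb

s0 | ___[c]cccaa__   read c → write c, move L, go to s1
s1 | __[_]ccccaa__   read _ → write b, move L, go to s0
s0 | _[_]bccccaa__   read _ → write c, move L, go to s2
s2 | [_]cbccccaa__   read _ → write a, move R, go to s2
s2 | a[c]bccccaa__   read c → write c, move R, go to s0
s0 | ac[b]ccccaa__   read b → write a, move L, go to s1
s1 | a[c]accccaa__   read c → write c, move R, go to s1
s1 | ac[a]ccccaa__   read a → write a, move R, go to s2
s2 | aca[c]cccaa__   read c → write c, move R, go to s0
s0 | acac[c]ccaa__   read c → write c, move L, go to s1
s1 | aca[c]cccaa__   read c → write c, move R, go to s1
s1 | acac[c]ccaa__   read c → write c, move R, go to s1
s1 | acacc[c]caa__   read c → write c, move R, go to s1
s1 | acaccc[c]aa__   read c → write c, move R, go to s1
s1 | acacccc[a]a__   read a → write a, move R, go to s2
s2 | acacccca[a]__   read a → write c, move L, go to s1
s1 | acacccc[a]c__   read a → write a, move R, go to s2
s2 | acacccca[c]__   read c → write c, move R, go to s0
s0 | acaccccac[_]_   read _ → write c, move L, go to s2
s2 | acacccca[c]c_   read c → write c, move R, go to s0
s0 | acaccccac[c]_   read c → write c, move L, go to s1
s1 | acacccca[c]c_   read c → write c, move R, go to s1
s1 | acaccccac[c]_   read c → write c, move R, go to s1
s1 | acaccccacc[_]   read _ → write b, move L, go to s0
s0 | acaccccac[c]b   read c → write c, move L, go to s1
s1 | acacccca[c]cb   read c → write c, move R, go to s1
s1 | acaccccac[c]b   read c → write c, move R, go to s1
s1 | acaccccacc[b]
The non-blank tape span at halt is acaccccaccb.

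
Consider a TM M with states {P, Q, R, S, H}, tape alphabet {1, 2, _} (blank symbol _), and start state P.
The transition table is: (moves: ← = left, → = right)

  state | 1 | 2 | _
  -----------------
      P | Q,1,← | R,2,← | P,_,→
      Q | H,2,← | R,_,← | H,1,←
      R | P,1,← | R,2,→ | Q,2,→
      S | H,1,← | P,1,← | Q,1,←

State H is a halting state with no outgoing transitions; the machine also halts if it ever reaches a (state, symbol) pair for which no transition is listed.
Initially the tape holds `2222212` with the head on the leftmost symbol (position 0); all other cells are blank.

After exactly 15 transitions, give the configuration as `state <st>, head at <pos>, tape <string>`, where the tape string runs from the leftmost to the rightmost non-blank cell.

state R, head at 3, tape 22222_12

state=P head=0 tape=_[2]222212   (P,2)→(R,2,←)
state=R head=-1 tape=[_]2222212   (R,_)→(Q,2,→)
state=Q head=0 tape=2[2]222212   (Q,2)→(R,_,←)
state=R head=-1 tape=[2]_222212   (R,2)→(R,2,→)
state=R head=0 tape=2[_]222212   (R,_)→(Q,2,→)
state=Q head=1 tape=22[2]22212   (Q,2)→(R,_,←)
state=R head=0 tape=2[2]_22212   (R,2)→(R,2,→)
state=R head=1 tape=22[_]22212   (R,_)→(Q,2,→)
state=Q head=2 tape=222[2]2212   (Q,2)→(R,_,←)
state=R head=1 tape=22[2]_2212   (R,2)→(R,2,→)
state=R head=2 tape=222[_]2212   (R,_)→(Q,2,→)
state=Q head=3 tape=2222[2]212   (Q,2)→(R,_,←)
state=R head=2 tape=222[2]_212   (R,2)→(R,2,→)
state=R head=3 tape=2222[_]212   (R,_)→(Q,2,→)
state=Q head=4 tape=22222[2]12   (Q,2)→(R,_,←)
state=R head=3 tape=2222[2]_12
After 15 steps: state R, head at 3, tape 22222_12.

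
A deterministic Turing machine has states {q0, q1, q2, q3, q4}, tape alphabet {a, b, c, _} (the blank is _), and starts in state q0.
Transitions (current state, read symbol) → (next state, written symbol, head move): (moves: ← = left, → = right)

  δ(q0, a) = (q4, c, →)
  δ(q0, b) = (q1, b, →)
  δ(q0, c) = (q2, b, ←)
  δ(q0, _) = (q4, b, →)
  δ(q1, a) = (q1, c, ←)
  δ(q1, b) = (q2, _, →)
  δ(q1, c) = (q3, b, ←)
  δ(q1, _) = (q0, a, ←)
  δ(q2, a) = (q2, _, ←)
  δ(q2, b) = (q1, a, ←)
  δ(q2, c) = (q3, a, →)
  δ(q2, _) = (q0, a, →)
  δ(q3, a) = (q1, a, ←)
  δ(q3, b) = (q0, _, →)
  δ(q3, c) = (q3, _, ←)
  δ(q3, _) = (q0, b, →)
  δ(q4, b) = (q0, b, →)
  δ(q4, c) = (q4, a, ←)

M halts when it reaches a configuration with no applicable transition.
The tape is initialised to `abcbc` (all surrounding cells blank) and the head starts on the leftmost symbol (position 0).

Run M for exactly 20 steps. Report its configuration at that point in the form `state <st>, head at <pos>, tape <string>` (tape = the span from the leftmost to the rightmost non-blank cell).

q0 | _[a]bcbc__   read a → write c, move →, go to q4
q4 | _c[b]cbc__   read b → write b, move →, go to q0
q0 | _cb[c]bc__   read c → write b, move ←, go to q2
q2 | _c[b]bbc__   read b → write a, move ←, go to q1
q1 | _[c]abbc__   read c → write b, move ←, go to q3
q3 | [_]babbc__   read _ → write b, move →, go to q0
q0 | b[b]abbc__   read b → write b, move →, go to q1
q1 | bb[a]bbc__   read a → write c, move ←, go to q1
q1 | b[b]cbbc__   read b → write _, move →, go to q2
q2 | b_[c]bbc__   read c → write a, move →, go to q3
q3 | b_a[b]bc__   read b → write _, move →, go to q0
q0 | b_a_[b]c__   read b → write b, move →, go to q1
q1 | b_a_b[c]__   read c → write b, move ←, go to q3
q3 | b_a_[b]b__   read b → write _, move →, go to q0
q0 | b_a__[b]__   read b → write b, move →, go to q1
q1 | b_a__b[_]_   read _ → write a, move ←, go to q0
q0 | b_a__[b]a_   read b → write b, move →, go to q1
q1 | b_a__b[a]_   read a → write c, move ←, go to q1
q1 | b_a__[b]c_   read b → write _, move →, go to q2
q2 | b_a___[c]_   read c → write a, move →, go to q3
q3 | b_a___a[_]
After 20 steps: state q3, head at 6, tape b_a___a.

state q3, head at 6, tape b_a___a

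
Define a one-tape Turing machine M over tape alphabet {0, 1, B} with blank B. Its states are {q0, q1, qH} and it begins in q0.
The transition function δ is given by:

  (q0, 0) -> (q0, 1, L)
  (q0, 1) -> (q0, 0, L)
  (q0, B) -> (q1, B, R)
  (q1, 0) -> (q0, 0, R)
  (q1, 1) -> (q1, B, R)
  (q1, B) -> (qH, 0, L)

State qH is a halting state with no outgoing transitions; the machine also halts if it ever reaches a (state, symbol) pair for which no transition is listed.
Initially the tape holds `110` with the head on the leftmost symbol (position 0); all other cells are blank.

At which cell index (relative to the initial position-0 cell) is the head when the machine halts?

q0 | B[1]10B   read 1 → write 0, move L, go to q0
q0 | [B]010B   read B → write B, move R, go to q1
q1 | B[0]10B   read 0 → write 0, move R, go to q0
q0 | B0[1]0B   read 1 → write 0, move L, go to q0
q0 | B[0]00B   read 0 → write 1, move L, go to q0
q0 | [B]100B   read B → write B, move R, go to q1
q1 | B[1]00B   read 1 → write B, move R, go to q1
q1 | BB[0]0B   read 0 → write 0, move R, go to q0
q0 | BB0[0]B   read 0 → write 1, move L, go to q0
q0 | BB[0]1B   read 0 → write 1, move L, go to q0
q0 | B[B]11B   read B → write B, move R, go to q1
q1 | BB[1]1B   read 1 → write B, move R, go to q1
q1 | BBB[1]B   read 1 → write B, move R, go to q1
q1 | BBBB[B]   read B → write 0, move L, go to qH
qH | BBB[B]0
At halt the head is at cell 2.

2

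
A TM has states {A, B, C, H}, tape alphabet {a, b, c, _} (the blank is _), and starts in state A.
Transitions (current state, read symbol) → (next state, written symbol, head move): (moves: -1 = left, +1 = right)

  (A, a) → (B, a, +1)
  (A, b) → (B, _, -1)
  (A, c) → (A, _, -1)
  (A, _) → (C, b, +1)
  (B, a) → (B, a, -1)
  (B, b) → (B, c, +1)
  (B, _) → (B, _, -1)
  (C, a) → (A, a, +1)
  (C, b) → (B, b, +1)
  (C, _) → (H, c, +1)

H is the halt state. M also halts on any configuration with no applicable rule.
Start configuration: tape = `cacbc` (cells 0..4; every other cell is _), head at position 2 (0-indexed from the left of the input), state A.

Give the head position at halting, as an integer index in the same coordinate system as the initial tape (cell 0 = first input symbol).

0

state=A head=2 tape=ca[c]bc   (A,c)→(A,_,-1)
state=A head=1 tape=c[a]_bc   (A,a)→(B,a,+1)
state=B head=2 tape=ca[_]bc   (B,_)→(B,_,-1)
state=B head=1 tape=c[a]_bc   (B,a)→(B,a,-1)
state=B head=0 tape=[c]a_bc
At halt the head is at cell 0.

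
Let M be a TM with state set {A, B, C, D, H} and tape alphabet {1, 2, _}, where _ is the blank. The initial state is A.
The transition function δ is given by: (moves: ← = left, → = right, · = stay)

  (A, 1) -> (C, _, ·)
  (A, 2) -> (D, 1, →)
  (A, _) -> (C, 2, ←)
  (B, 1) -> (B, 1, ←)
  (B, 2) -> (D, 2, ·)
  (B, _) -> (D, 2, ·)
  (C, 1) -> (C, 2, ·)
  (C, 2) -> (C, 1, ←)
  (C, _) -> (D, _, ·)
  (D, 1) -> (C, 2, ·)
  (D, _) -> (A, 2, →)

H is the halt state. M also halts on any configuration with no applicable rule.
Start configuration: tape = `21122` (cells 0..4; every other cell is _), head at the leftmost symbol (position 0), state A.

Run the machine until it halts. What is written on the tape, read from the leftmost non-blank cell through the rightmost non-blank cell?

state=A head=0 tape=_[2]1122   (A,2)→(D,1,→)
state=D head=1 tape=_1[1]122   (D,1)→(C,2,·)
state=C head=1 tape=_1[2]122   (C,2)→(C,1,←)
state=C head=0 tape=_[1]1122   (C,1)→(C,2,·)
state=C head=0 tape=_[2]1122   (C,2)→(C,1,←)
state=C head=-1 tape=[_]11122   (C,_)→(D,_,·)
state=D head=-1 tape=[_]11122   (D,_)→(A,2,→)
state=A head=0 tape=2[1]1122   (A,1)→(C,_,·)
state=C head=0 tape=2[_]1122   (C,_)→(D,_,·)
state=D head=0 tape=2[_]1122   (D,_)→(A,2,→)
state=A head=1 tape=22[1]122   (A,1)→(C,_,·)
state=C head=1 tape=22[_]122   (C,_)→(D,_,·)
state=D head=1 tape=22[_]122   (D,_)→(A,2,→)
state=A head=2 tape=222[1]22   (A,1)→(C,_,·)
state=C head=2 tape=222[_]22   (C,_)→(D,_,·)
state=D head=2 tape=222[_]22   (D,_)→(A,2,→)
state=A head=3 tape=2222[2]2   (A,2)→(D,1,→)
state=D head=4 tape=22221[2]
The non-blank tape span at halt is 222212.

222212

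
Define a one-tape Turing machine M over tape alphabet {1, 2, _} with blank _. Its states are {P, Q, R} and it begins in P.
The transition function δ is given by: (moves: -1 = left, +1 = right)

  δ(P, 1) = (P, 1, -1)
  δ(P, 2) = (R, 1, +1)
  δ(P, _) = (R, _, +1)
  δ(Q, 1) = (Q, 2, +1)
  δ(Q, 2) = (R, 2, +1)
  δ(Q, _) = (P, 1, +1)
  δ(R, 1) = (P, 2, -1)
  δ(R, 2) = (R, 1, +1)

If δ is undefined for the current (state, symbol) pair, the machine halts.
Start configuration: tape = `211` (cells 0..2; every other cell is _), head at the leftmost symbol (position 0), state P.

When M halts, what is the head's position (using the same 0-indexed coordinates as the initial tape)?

3

state=P head=0 tape=_[2]11_   (P,2)→(R,1,+1)
state=R head=1 tape=_1[1]1_   (R,1)→(P,2,-1)
state=P head=0 tape=_[1]21_   (P,1)→(P,1,-1)
state=P head=-1 tape=[_]121_   (P,_)→(R,_,+1)
state=R head=0 tape=_[1]21_   (R,1)→(P,2,-1)
state=P head=-1 tape=[_]221_   (P,_)→(R,_,+1)
state=R head=0 tape=_[2]21_   (R,2)→(R,1,+1)
state=R head=1 tape=_1[2]1_   (R,2)→(R,1,+1)
state=R head=2 tape=_11[1]_   (R,1)→(P,2,-1)
state=P head=1 tape=_1[1]2_   (P,1)→(P,1,-1)
state=P head=0 tape=_[1]12_   (P,1)→(P,1,-1)
state=P head=-1 tape=[_]112_   (P,_)→(R,_,+1)
state=R head=0 tape=_[1]12_   (R,1)→(P,2,-1)
state=P head=-1 tape=[_]212_   (P,_)→(R,_,+1)
state=R head=0 tape=_[2]12_   (R,2)→(R,1,+1)
state=R head=1 tape=_1[1]2_   (R,1)→(P,2,-1)
state=P head=0 tape=_[1]22_   (P,1)→(P,1,-1)
state=P head=-1 tape=[_]122_   (P,_)→(R,_,+1)
state=R head=0 tape=_[1]22_   (R,1)→(P,2,-1)
state=P head=-1 tape=[_]222_   (P,_)→(R,_,+1)
state=R head=0 tape=_[2]22_   (R,2)→(R,1,+1)
state=R head=1 tape=_1[2]2_   (R,2)→(R,1,+1)
state=R head=2 tape=_11[2]_   (R,2)→(R,1,+1)
state=R head=3 tape=_111[_]
At halt the head is at cell 3.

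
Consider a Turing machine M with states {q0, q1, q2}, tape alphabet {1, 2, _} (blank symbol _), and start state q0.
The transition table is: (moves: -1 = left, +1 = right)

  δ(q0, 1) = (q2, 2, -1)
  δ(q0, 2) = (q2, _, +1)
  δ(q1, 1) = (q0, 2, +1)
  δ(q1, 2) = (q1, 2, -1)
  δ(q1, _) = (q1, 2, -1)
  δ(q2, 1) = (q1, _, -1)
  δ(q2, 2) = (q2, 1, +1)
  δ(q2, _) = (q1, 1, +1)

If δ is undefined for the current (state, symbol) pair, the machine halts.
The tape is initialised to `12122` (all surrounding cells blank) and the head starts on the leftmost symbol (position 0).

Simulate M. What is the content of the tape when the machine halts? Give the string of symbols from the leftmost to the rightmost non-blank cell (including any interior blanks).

state=q0 head=0 tape=_[1]2122   (q0,1)→(q2,2,-1)
state=q2 head=-1 tape=[_]22122   (q2,_)→(q1,1,+1)
state=q1 head=0 tape=1[2]2122   (q1,2)→(q1,2,-1)
state=q1 head=-1 tape=[1]22122   (q1,1)→(q0,2,+1)
state=q0 head=0 tape=2[2]2122   (q0,2)→(q2,_,+1)
state=q2 head=1 tape=2_[2]122   (q2,2)→(q2,1,+1)
state=q2 head=2 tape=2_1[1]22   (q2,1)→(q1,_,-1)
state=q1 head=1 tape=2_[1]_22   (q1,1)→(q0,2,+1)
state=q0 head=2 tape=2_2[_]22
The non-blank tape span at halt is 2_2_22.

2_2_22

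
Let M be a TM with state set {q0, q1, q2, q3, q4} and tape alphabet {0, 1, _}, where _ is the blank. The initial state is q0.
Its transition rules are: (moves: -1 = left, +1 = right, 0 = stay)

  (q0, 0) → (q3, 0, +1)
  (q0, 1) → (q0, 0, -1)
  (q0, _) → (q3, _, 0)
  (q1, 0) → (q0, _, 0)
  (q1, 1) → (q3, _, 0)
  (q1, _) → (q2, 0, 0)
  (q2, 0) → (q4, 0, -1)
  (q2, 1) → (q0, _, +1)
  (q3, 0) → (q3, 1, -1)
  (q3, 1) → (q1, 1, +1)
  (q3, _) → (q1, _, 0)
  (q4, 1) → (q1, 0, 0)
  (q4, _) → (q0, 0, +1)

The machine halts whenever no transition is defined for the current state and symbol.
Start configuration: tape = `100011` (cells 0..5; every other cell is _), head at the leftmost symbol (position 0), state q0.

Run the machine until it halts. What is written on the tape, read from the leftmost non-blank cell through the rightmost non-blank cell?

state=q0 head=0 tape=____[1]00011   (q0,1)→(q0,0,-1)
state=q0 head=-1 tape=___[_]000011   (q0,_)→(q3,_,0)
state=q3 head=-1 tape=___[_]000011   (q3,_)→(q1,_,0)
state=q1 head=-1 tape=___[_]000011   (q1,_)→(q2,0,0)
state=q2 head=-1 tape=___[0]000011   (q2,0)→(q4,0,-1)
state=q4 head=-2 tape=__[_]0000011   (q4,_)→(q0,0,+1)
state=q0 head=-1 tape=__0[0]000011   (q0,0)→(q3,0,+1)
state=q3 head=0 tape=__00[0]00011   (q3,0)→(q3,1,-1)
state=q3 head=-1 tape=__0[0]100011   (q3,0)→(q3,1,-1)
state=q3 head=-2 tape=__[0]1100011   (q3,0)→(q3,1,-1)
state=q3 head=-3 tape=_[_]11100011   (q3,_)→(q1,_,0)
state=q1 head=-3 tape=_[_]11100011   (q1,_)→(q2,0,0)
state=q2 head=-3 tape=_[0]11100011   (q2,0)→(q4,0,-1)
state=q4 head=-4 tape=[_]011100011   (q4,_)→(q0,0,+1)
state=q0 head=-3 tape=0[0]11100011   (q0,0)→(q3,0,+1)
state=q3 head=-2 tape=00[1]1100011   (q3,1)→(q1,1,+1)
state=q1 head=-1 tape=001[1]100011   (q1,1)→(q3,_,0)
state=q3 head=-1 tape=001[_]100011   (q3,_)→(q1,_,0)
state=q1 head=-1 tape=001[_]100011   (q1,_)→(q2,0,0)
state=q2 head=-1 tape=001[0]100011   (q2,0)→(q4,0,-1)
state=q4 head=-2 tape=00[1]0100011   (q4,1)→(q1,0,0)
state=q1 head=-2 tape=00[0]0100011   (q1,0)→(q0,_,0)
state=q0 head=-2 tape=00[_]0100011   (q0,_)→(q3,_,0)
state=q3 head=-2 tape=00[_]0100011   (q3,_)→(q1,_,0)
state=q1 head=-2 tape=00[_]0100011   (q1,_)→(q2,0,0)
state=q2 head=-2 tape=00[0]0100011   (q2,0)→(q4,0,-1)
state=q4 head=-3 tape=0[0]00100011
The non-blank tape span at halt is 0000100011.

0000100011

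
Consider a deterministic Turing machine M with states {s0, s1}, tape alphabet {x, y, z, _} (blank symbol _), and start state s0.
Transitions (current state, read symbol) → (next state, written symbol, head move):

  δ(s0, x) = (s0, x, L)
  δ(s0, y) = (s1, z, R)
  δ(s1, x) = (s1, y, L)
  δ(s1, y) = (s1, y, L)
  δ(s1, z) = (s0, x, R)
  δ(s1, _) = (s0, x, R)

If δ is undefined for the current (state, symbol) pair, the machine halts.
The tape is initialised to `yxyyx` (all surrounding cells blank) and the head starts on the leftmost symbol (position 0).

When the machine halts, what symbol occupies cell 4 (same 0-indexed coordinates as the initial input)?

z

state=s0 head=0 tape=[y]xyyx__   (s0,y)→(s1,z,R)
state=s1 head=1 tape=z[x]yyx__   (s1,x)→(s1,y,L)
state=s1 head=0 tape=[z]yyyx__   (s1,z)→(s0,x,R)
state=s0 head=1 tape=x[y]yyx__   (s0,y)→(s1,z,R)
state=s1 head=2 tape=xz[y]yx__   (s1,y)→(s1,y,L)
state=s1 head=1 tape=x[z]yyx__   (s1,z)→(s0,x,R)
state=s0 head=2 tape=xx[y]yx__   (s0,y)→(s1,z,R)
state=s1 head=3 tape=xxz[y]x__   (s1,y)→(s1,y,L)
state=s1 head=2 tape=xx[z]yx__   (s1,z)→(s0,x,R)
state=s0 head=3 tape=xxx[y]x__   (s0,y)→(s1,z,R)
state=s1 head=4 tape=xxxz[x]__   (s1,x)→(s1,y,L)
state=s1 head=3 tape=xxx[z]y__   (s1,z)→(s0,x,R)
state=s0 head=4 tape=xxxx[y]__   (s0,y)→(s1,z,R)
state=s1 head=5 tape=xxxxz[_]_   (s1,_)→(s0,x,R)
state=s0 head=6 tape=xxxxzx[_]
Cell 4 holds z when M halts.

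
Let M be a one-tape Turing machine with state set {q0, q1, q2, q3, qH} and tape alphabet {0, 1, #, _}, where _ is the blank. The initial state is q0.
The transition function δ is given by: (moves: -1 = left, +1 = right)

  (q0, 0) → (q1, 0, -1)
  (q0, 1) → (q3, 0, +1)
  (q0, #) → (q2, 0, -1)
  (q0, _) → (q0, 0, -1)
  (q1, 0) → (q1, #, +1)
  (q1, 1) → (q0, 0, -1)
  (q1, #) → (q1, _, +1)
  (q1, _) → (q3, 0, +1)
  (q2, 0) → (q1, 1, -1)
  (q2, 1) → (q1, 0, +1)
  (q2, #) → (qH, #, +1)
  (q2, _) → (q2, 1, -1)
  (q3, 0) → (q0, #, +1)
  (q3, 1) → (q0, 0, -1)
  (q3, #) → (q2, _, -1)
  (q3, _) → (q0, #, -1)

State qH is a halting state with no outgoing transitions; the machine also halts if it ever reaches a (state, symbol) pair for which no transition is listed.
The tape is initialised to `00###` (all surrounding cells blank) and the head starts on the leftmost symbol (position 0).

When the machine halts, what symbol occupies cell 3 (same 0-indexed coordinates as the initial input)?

_

q0 | _[0]0###__   read 0 → write 0, move -1, go to q1
q1 | [_]00###__   read _ → write 0, move +1, go to q3
q3 | 0[0]0###__   read 0 → write #, move +1, go to q0
q0 | 0#[0]###__   read 0 → write 0, move -1, go to q1
q1 | 0[#]0###__   read # → write _, move +1, go to q1
q1 | 0_[0]###__   read 0 → write #, move +1, go to q1
q1 | 0_#[#]##__   read # → write _, move +1, go to q1
q1 | 0_#_[#]#__   read # → write _, move +1, go to q1
q1 | 0_#__[#]__   read # → write _, move +1, go to q1
q1 | 0_#___[_]_   read _ → write 0, move +1, go to q3
q3 | 0_#___0[_]   read _ → write #, move -1, go to q0
q0 | 0_#___[0]#   read 0 → write 0, move -1, go to q1
q1 | 0_#__[_]0#   read _ → write 0, move +1, go to q3
q3 | 0_#__0[0]#   read 0 → write #, move +1, go to q0
q0 | 0_#__0#[#]   read # → write 0, move -1, go to q2
q2 | 0_#__0[#]0   read # → write #, move +1, go to qH
qH | 0_#__0#[0]
Cell 3 holds _ when M halts.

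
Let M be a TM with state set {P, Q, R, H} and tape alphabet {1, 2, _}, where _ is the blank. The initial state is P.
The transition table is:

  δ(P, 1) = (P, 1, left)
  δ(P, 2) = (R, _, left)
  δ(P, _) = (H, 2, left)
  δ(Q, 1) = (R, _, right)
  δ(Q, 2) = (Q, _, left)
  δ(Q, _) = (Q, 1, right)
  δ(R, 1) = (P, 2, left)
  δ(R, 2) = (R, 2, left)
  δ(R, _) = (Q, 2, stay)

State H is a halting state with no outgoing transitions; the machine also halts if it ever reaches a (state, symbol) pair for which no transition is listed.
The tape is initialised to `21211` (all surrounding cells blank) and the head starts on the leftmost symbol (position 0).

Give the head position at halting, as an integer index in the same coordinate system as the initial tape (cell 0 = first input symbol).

state=P head=0 tape=__[2]1211   (P,2)→(R,_,left)
state=R head=-1 tape=_[_]_1211   (R,_)→(Q,2,stay)
state=Q head=-1 tape=_[2]_1211   (Q,2)→(Q,_,left)
state=Q head=-2 tape=[_]__1211   (Q,_)→(Q,1,right)
state=Q head=-1 tape=1[_]_1211   (Q,_)→(Q,1,right)
state=Q head=0 tape=11[_]1211   (Q,_)→(Q,1,right)
state=Q head=1 tape=111[1]211   (Q,1)→(R,_,right)
state=R head=2 tape=111_[2]11   (R,2)→(R,2,left)
state=R head=1 tape=111[_]211   (R,_)→(Q,2,stay)
state=Q head=1 tape=111[2]211   (Q,2)→(Q,_,left)
state=Q head=0 tape=11[1]_211   (Q,1)→(R,_,right)
state=R head=1 tape=11_[_]211   (R,_)→(Q,2,stay)
state=Q head=1 tape=11_[2]211   (Q,2)→(Q,_,left)
state=Q head=0 tape=11[_]_211   (Q,_)→(Q,1,right)
state=Q head=1 tape=111[_]211   (Q,_)→(Q,1,right)
state=Q head=2 tape=1111[2]11   (Q,2)→(Q,_,left)
state=Q head=1 tape=111[1]_11   (Q,1)→(R,_,right)
state=R head=2 tape=111_[_]11   (R,_)→(Q,2,stay)
state=Q head=2 tape=111_[2]11   (Q,2)→(Q,_,left)
state=Q head=1 tape=111[_]_11   (Q,_)→(Q,1,right)
state=Q head=2 tape=1111[_]11   (Q,_)→(Q,1,right)
state=Q head=3 tape=11111[1]1   (Q,1)→(R,_,right)
state=R head=4 tape=11111_[1]   (R,1)→(P,2,left)
state=P head=3 tape=11111[_]2   (P,_)→(H,2,left)
state=H head=2 tape=1111[1]22
At halt the head is at cell 2.

2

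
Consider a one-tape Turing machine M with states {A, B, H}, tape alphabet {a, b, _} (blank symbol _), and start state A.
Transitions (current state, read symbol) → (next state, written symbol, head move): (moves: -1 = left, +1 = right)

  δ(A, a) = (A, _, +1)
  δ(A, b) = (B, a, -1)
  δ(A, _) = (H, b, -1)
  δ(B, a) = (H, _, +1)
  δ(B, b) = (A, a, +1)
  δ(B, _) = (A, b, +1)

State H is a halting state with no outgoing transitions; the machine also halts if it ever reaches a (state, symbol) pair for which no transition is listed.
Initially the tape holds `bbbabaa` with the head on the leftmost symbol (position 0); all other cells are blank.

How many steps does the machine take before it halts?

16

A | _[b]bbabaa_   read b → write a, move -1, go to B
B | [_]abbabaa_   read _ → write b, move +1, go to A
A | b[a]bbabaa_   read a → write _, move +1, go to A
A | b_[b]babaa_   read b → write a, move -1, go to B
B | b[_]ababaa_   read _ → write b, move +1, go to A
A | bb[a]babaa_   read a → write _, move +1, go to A
A | bb_[b]abaa_   read b → write a, move -1, go to B
B | bb[_]aabaa_   read _ → write b, move +1, go to A
A | bbb[a]abaa_   read a → write _, move +1, go to A
A | bbb_[a]baa_   read a → write _, move +1, go to A
A | bbb__[b]aa_   read b → write a, move -1, go to B
B | bbb_[_]aaa_   read _ → write b, move +1, go to A
A | bbb_b[a]aa_   read a → write _, move +1, go to A
A | bbb_b_[a]a_   read a → write _, move +1, go to A
A | bbb_b__[a]_   read a → write _, move +1, go to A
A | bbb_b___[_]   read _ → write b, move -1, go to H
H | bbb_b__[_]b
M halts after 16 transitions.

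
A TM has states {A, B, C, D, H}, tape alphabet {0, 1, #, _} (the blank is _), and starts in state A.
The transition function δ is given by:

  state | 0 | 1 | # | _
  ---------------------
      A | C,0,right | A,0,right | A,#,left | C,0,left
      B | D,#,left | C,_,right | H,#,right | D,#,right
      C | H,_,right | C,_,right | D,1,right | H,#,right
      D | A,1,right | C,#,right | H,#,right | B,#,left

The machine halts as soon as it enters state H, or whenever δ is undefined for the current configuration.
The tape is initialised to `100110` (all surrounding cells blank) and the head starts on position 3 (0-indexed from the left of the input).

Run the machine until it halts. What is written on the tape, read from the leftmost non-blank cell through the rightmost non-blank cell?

A | 100[1]10__   read 1 → write 0, move right, go to A
A | 1000[1]0__   read 1 → write 0, move right, go to A
A | 10000[0]__   read 0 → write 0, move right, go to C
C | 100000[_]_   read _ → write #, move right, go to H
H | 100000#[_]
The non-blank tape span at halt is 100000#.

100000#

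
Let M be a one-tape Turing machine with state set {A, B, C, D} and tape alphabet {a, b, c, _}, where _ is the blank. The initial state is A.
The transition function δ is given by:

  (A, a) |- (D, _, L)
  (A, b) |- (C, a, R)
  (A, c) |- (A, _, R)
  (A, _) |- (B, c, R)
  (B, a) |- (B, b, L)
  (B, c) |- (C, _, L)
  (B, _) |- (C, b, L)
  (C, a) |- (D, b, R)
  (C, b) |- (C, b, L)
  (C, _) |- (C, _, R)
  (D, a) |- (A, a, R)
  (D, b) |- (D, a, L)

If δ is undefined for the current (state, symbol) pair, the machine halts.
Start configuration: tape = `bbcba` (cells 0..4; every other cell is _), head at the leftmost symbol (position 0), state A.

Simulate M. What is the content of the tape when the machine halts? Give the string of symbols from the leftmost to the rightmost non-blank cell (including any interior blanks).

A | _[b]bcba   read b → write a, move R, go to C
C | _a[b]cba   read b → write b, move L, go to C
C | _[a]bcba   read a → write b, move R, go to D
D | _b[b]cba   read b → write a, move L, go to D
D | _[b]acba   read b → write a, move L, go to D
D | [_]aacba
The non-blank tape span at halt is aacba.

aacba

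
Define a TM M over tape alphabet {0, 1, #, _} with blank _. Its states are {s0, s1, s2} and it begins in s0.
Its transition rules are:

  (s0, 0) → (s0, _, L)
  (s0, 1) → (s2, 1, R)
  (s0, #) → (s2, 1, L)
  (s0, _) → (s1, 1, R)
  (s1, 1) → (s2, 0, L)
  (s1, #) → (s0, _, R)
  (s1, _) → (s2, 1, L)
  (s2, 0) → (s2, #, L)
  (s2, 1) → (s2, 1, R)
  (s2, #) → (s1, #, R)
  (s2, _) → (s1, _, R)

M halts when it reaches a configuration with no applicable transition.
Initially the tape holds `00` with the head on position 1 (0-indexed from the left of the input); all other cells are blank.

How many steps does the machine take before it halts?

state=s0 head=1 tape=_0[0]_   (s0,0)→(s0,_,L)
state=s0 head=0 tape=_[0]__   (s0,0)→(s0,_,L)
state=s0 head=-1 tape=[_]___   (s0,_)→(s1,1,R)
state=s1 head=0 tape=1[_]__   (s1,_)→(s2,1,L)
state=s2 head=-1 tape=[1]1__   (s2,1)→(s2,1,R)
state=s2 head=0 tape=1[1]__   (s2,1)→(s2,1,R)
state=s2 head=1 tape=11[_]_   (s2,_)→(s1,_,R)
state=s1 head=2 tape=11_[_]   (s1,_)→(s2,1,L)
state=s2 head=1 tape=11[_]1   (s2,_)→(s1,_,R)
state=s1 head=2 tape=11_[1]   (s1,1)→(s2,0,L)
state=s2 head=1 tape=11[_]0   (s2,_)→(s1,_,R)
state=s1 head=2 tape=11_[0]
M halts after 11 transitions.

11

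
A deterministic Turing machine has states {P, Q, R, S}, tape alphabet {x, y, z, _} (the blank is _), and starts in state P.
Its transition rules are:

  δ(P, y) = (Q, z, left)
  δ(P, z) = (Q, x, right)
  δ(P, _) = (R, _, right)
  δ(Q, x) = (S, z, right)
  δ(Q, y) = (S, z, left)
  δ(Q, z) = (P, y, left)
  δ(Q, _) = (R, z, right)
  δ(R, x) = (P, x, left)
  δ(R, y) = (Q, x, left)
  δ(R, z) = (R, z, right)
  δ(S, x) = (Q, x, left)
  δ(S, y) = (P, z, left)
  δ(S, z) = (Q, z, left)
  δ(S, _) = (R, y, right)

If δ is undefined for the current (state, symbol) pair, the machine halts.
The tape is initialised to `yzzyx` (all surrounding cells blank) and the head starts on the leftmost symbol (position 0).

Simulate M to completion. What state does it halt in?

P

state=P head=0 tape=__[y]zzyx   (P,y)→(Q,z,left)
state=Q head=-1 tape=_[_]zzzyx   (Q,_)→(R,z,right)
state=R head=0 tape=_z[z]zzyx   (R,z)→(R,z,right)
state=R head=1 tape=_zz[z]zyx   (R,z)→(R,z,right)
state=R head=2 tape=_zzz[z]yx   (R,z)→(R,z,right)
state=R head=3 tape=_zzzz[y]x   (R,y)→(Q,x,left)
state=Q head=2 tape=_zzz[z]xx   (Q,z)→(P,y,left)
state=P head=1 tape=_zz[z]yxx   (P,z)→(Q,x,right)
state=Q head=2 tape=_zzx[y]xx   (Q,y)→(S,z,left)
state=S head=1 tape=_zz[x]zxx   (S,x)→(Q,x,left)
state=Q head=0 tape=_z[z]xzxx   (Q,z)→(P,y,left)
state=P head=-1 tape=_[z]yxzxx   (P,z)→(Q,x,right)
state=Q head=0 tape=_x[y]xzxx   (Q,y)→(S,z,left)
state=S head=-1 tape=_[x]zxzxx   (S,x)→(Q,x,left)
state=Q head=-2 tape=[_]xzxzxx   (Q,_)→(R,z,right)
state=R head=-1 tape=z[x]zxzxx   (R,x)→(P,x,left)
state=P head=-2 tape=[z]xzxzxx   (P,z)→(Q,x,right)
state=Q head=-1 tape=x[x]zxzxx   (Q,x)→(S,z,right)
state=S head=0 tape=xz[z]xzxx   (S,z)→(Q,z,left)
state=Q head=-1 tape=x[z]zxzxx   (Q,z)→(P,y,left)
state=P head=-2 tape=[x]yzxzxx
No transition is defined for (P, x); M halts in state P.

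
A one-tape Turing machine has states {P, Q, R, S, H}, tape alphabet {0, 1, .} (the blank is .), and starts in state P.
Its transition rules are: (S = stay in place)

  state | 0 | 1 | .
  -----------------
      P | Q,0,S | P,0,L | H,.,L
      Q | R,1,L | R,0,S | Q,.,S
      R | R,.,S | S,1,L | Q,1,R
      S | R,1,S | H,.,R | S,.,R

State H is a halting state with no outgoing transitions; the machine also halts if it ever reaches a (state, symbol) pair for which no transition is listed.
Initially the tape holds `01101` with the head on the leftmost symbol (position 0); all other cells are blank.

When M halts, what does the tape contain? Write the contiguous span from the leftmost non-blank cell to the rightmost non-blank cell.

state=P head=0 tape=.[0]1101   (P,0)→(Q,0,S)
state=Q head=0 tape=.[0]1101   (Q,0)→(R,1,L)
state=R head=-1 tape=[.]11101   (R,.)→(Q,1,R)
state=Q head=0 tape=1[1]1101   (Q,1)→(R,0,S)
state=R head=0 tape=1[0]1101   (R,0)→(R,.,S)
state=R head=0 tape=1[.]1101   (R,.)→(Q,1,R)
state=Q head=1 tape=11[1]101   (Q,1)→(R,0,S)
state=R head=1 tape=11[0]101   (R,0)→(R,.,S)
state=R head=1 tape=11[.]101   (R,.)→(Q,1,R)
state=Q head=2 tape=111[1]01   (Q,1)→(R,0,S)
state=R head=2 tape=111[0]01   (R,0)→(R,.,S)
state=R head=2 tape=111[.]01   (R,.)→(Q,1,R)
state=Q head=3 tape=1111[0]1   (Q,0)→(R,1,L)
state=R head=2 tape=111[1]11   (R,1)→(S,1,L)
state=S head=1 tape=11[1]111   (S,1)→(H,.,R)
state=H head=2 tape=11.[1]11
The non-blank tape span at halt is 11.111.

11.111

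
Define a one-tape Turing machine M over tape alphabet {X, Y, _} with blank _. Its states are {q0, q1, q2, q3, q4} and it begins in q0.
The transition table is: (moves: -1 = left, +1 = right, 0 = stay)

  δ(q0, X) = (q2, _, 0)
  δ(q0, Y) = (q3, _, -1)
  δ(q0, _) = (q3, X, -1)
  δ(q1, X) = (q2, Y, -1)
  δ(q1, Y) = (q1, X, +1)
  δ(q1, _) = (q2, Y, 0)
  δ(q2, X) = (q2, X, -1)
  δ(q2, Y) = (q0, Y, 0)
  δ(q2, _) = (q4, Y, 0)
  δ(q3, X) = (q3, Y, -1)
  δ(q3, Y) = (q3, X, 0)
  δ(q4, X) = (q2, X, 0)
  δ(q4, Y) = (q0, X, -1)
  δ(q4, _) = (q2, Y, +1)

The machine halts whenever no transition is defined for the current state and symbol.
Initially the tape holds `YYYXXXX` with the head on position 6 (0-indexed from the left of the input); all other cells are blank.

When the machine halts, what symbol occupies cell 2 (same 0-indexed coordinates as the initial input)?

state=q0 head=6 tape=_YYYXXX[X]   (q0,X)→(q2,_,0)
state=q2 head=6 tape=_YYYXXX[_]   (q2,_)→(q4,Y,0)
state=q4 head=6 tape=_YYYXXX[Y]   (q4,Y)→(q0,X,-1)
state=q0 head=5 tape=_YYYXX[X]X   (q0,X)→(q2,_,0)
state=q2 head=5 tape=_YYYXX[_]X   (q2,_)→(q4,Y,0)
state=q4 head=5 tape=_YYYXX[Y]X   (q4,Y)→(q0,X,-1)
state=q0 head=4 tape=_YYYX[X]XX   (q0,X)→(q2,_,0)
state=q2 head=4 tape=_YYYX[_]XX   (q2,_)→(q4,Y,0)
state=q4 head=4 tape=_YYYX[Y]XX   (q4,Y)→(q0,X,-1)
state=q0 head=3 tape=_YYY[X]XXX   (q0,X)→(q2,_,0)
state=q2 head=3 tape=_YYY[_]XXX   (q2,_)→(q4,Y,0)
state=q4 head=3 tape=_YYY[Y]XXX   (q4,Y)→(q0,X,-1)
state=q0 head=2 tape=_YY[Y]XXXX   (q0,Y)→(q3,_,-1)
state=q3 head=1 tape=_Y[Y]_XXXX   (q3,Y)→(q3,X,0)
state=q3 head=1 tape=_Y[X]_XXXX   (q3,X)→(q3,Y,-1)
state=q3 head=0 tape=_[Y]Y_XXXX   (q3,Y)→(q3,X,0)
state=q3 head=0 tape=_[X]Y_XXXX   (q3,X)→(q3,Y,-1)
state=q3 head=-1 tape=[_]YY_XXXX
Cell 2 holds _ when M halts.

_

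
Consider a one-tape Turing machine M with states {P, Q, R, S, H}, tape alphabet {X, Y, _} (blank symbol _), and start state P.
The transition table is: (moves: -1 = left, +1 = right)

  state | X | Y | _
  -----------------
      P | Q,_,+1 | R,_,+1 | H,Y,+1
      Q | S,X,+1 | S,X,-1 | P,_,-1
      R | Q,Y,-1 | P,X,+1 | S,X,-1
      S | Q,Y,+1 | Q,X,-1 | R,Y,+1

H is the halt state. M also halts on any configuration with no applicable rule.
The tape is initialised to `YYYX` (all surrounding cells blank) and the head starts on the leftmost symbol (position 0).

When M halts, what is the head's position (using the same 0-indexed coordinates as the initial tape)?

P | [Y]YYX   read Y → write _, move +1, go to R
R | _[Y]YX   read Y → write X, move +1, go to P
P | _X[Y]X   read Y → write _, move +1, go to R
R | _X_[X]   read X → write Y, move -1, go to Q
Q | _X[_]Y   read _ → write _, move -1, go to P
P | _[X]_Y   read X → write _, move +1, go to Q
Q | __[_]Y   read _ → write _, move -1, go to P
P | _[_]_Y   read _ → write Y, move +1, go to H
H | _Y[_]Y
At halt the head is at cell 2.

2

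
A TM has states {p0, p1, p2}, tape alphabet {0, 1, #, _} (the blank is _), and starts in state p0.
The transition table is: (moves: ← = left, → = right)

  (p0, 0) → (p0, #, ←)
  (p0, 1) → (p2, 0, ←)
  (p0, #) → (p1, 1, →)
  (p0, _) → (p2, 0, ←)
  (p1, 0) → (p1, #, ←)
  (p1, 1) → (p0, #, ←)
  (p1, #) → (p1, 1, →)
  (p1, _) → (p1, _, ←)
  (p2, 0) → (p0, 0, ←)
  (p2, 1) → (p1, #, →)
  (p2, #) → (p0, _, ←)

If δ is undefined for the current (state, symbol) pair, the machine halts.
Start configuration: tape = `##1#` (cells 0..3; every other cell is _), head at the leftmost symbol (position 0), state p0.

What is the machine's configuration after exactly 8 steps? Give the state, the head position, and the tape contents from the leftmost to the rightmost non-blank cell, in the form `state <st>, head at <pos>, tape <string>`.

state=p0 head=0 tape=[#]#1#   (p0,#)→(p1,1,→)
state=p1 head=1 tape=1[#]1#   (p1,#)→(p1,1,→)
state=p1 head=2 tape=11[1]#   (p1,1)→(p0,#,←)
state=p0 head=1 tape=1[1]##   (p0,1)→(p2,0,←)
state=p2 head=0 tape=[1]0##   (p2,1)→(p1,#,→)
state=p1 head=1 tape=#[0]##   (p1,0)→(p1,#,←)
state=p1 head=0 tape=[#]###   (p1,#)→(p1,1,→)
state=p1 head=1 tape=1[#]##   (p1,#)→(p1,1,→)
state=p1 head=2 tape=11[#]#
After 8 steps: state p1, head at 2, tape 11##.

state p1, head at 2, tape 11##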